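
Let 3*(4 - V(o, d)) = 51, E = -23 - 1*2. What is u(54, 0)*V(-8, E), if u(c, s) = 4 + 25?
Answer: -377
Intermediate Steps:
u(c, s) = 29
E = -25 (E = -23 - 2 = -25)
V(o, d) = -13 (V(o, d) = 4 - ⅓*51 = 4 - 17 = -13)
u(54, 0)*V(-8, E) = 29*(-13) = -377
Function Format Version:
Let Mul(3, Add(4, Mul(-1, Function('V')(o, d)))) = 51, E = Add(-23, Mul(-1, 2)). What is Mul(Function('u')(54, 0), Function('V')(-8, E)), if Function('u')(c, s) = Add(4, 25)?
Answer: -377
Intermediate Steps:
Function('u')(c, s) = 29
E = -25 (E = Add(-23, -2) = -25)
Function('V')(o, d) = -13 (Function('V')(o, d) = Add(4, Mul(Rational(-1, 3), 51)) = Add(4, -17) = -13)
Mul(Function('u')(54, 0), Function('V')(-8, E)) = Mul(29, -13) = -377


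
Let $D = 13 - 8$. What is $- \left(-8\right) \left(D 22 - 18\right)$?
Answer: $736$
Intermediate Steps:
$D = 5$ ($D = 13 - 8 = 5$)
$- \left(-8\right) \left(D 22 - 18\right) = - \left(-8\right) \left(5 \cdot 22 - 18\right) = - \left(-8\right) \left(110 - 18\right) = - \left(-8\right) 92 = \left(-1\right) \left(-736\right) = 736$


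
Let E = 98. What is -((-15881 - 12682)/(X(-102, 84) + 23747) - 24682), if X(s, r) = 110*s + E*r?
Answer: 512402201/20759 ≈ 24683.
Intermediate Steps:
X(s, r) = 98*r + 110*s (X(s, r) = 110*s + 98*r = 98*r + 110*s)
-((-15881 - 12682)/(X(-102, 84) + 23747) - 24682) = -((-15881 - 12682)/((98*84 + 110*(-102)) + 23747) - 24682) = -(-28563/((8232 - 11220) + 23747) - 24682) = -(-28563/(-2988 + 23747) - 24682) = -(-28563/20759 - 24682) = -1*(-512402201/20759) = 512402201/20759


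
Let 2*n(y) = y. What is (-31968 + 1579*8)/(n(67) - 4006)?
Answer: 38672/7945 ≈ 4.8675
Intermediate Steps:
n(y) = y/2
(-31968 + 1579*8)/(n(67) - 4006) = (-31968 + 1579*8)/((½)*67 - 4006) = (-31968 + 12632)/(67/2 - 4006) = -19336/(-7945/2) = -19336*(-2/7945) = 38672/7945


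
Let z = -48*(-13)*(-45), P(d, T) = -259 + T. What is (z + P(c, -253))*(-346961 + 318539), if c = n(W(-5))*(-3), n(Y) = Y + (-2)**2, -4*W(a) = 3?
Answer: 812641824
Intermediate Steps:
W(a) = -3/4 (W(a) = -1/4*3 = -3/4)
n(Y) = 4 + Y (n(Y) = Y + 4 = 4 + Y)
c = -39/4 (c = (4 - 3/4)*(-3) = (13/4)*(-3) = -39/4 ≈ -9.7500)
z = -28080 (z = 624*(-45) = -28080)
(z + P(c, -253))*(-346961 + 318539) = (-28080 + (-259 - 253))*(-346961 + 318539) = (-28080 - 512)*(-28422) = -28592*(-28422) = 812641824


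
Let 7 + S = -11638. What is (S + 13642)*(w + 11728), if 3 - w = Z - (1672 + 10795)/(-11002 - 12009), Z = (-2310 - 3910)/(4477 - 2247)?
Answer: 120236589864468/5131453 ≈ 2.3431e+7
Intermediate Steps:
S = -11645 (S = -7 - 11638 = -11645)
Z = -622/223 (Z = -6220/2230 = -6220*1/2230 = -622/223 ≈ -2.7892)
w = 26927060/5131453 (w = 3 - (-622/223 - (1672 + 10795)/(-11002 - 12009)) = 3 - (-622/223 - 12467/(-23011)) = 3 - (-622/223 - 12467*(-1)/23011) = 3 - (-622/223 - 1*(-12467/23011)) = 3 - (-622/223 + 12467/23011) = 3 - 1*(-11532701/5131453) = 3 + 11532701/5131453 = 26927060/5131453 ≈ 5.2475)
(S + 13642)*(w + 11728) = (-11645 + 13642)*(26927060/5131453 + 11728) = 1997*(60208607844/5131453) = 120236589864468/5131453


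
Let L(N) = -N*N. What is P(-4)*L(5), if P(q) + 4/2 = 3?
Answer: -25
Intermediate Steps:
P(q) = 1 (P(q) = -2 + 3 = 1)
L(N) = -N²
P(-4)*L(5) = 1*(-1*5²) = 1*(-1*25) = 1*(-25) = -25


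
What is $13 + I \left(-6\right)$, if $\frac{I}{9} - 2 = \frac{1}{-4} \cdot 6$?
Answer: $-14$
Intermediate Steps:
$I = \frac{9}{2}$ ($I = 18 + 9 \frac{1}{-4} \cdot 6 = 18 + 9 \left(\left(- \frac{1}{4}\right) 6\right) = 18 + 9 \left(- \frac{3}{2}\right) = 18 - \frac{27}{2} = \frac{9}{2} \approx 4.5$)
$13 + I \left(-6\right) = 13 + \frac{9}{2} \left(-6\right) = 13 - 27 = -14$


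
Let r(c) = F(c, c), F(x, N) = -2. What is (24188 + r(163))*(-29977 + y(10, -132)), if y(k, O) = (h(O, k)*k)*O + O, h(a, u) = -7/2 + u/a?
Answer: -614058354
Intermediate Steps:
r(c) = -2
h(a, u) = -7/2 + u/a (h(a, u) = -7*½ + u/a = -7/2 + u/a)
y(k, O) = O + O*k*(-7/2 + k/O) (y(k, O) = ((-7/2 + k/O)*k)*O + O = (k*(-7/2 + k/O))*O + O = O*k*(-7/2 + k/O) + O = O + O*k*(-7/2 + k/O))
(24188 + r(163))*(-29977 + y(10, -132)) = (24188 - 2)*(-29977 + (-132 + 10² - 7/2*(-132)*10)) = 24186*(-29977 + (-132 + 100 + 4620)) = 24186*(-29977 + 4588) = 24186*(-25389) = -614058354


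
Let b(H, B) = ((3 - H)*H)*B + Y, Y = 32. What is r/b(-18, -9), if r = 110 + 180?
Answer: 145/1717 ≈ 0.084450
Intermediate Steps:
b(H, B) = 32 + B*H*(3 - H) (b(H, B) = ((3 - H)*H)*B + 32 = (H*(3 - H))*B + 32 = B*H*(3 - H) + 32 = 32 + B*H*(3 - H))
r = 290
r/b(-18, -9) = 290/(32 - 1*(-9)*(-18)² + 3*(-9)*(-18)) = 290/(32 - 1*(-9)*324 + 486) = 290/(32 + 2916 + 486) = 290/3434 = 290*(1/3434) = 145/1717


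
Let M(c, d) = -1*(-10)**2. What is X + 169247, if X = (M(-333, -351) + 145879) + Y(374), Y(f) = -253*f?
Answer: 220404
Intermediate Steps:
M(c, d) = -100 (M(c, d) = -1*100 = -100)
X = 51157 (X = (-100 + 145879) - 253*374 = 145779 - 94622 = 51157)
X + 169247 = 51157 + 169247 = 220404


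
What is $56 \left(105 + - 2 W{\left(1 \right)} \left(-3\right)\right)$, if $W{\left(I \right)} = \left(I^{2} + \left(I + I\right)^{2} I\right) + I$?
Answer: $7896$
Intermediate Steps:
$W{\left(I \right)} = I + I^{2} + 4 I^{3}$ ($W{\left(I \right)} = \left(I^{2} + \left(2 I\right)^{2} I\right) + I = \left(I^{2} + 4 I^{2} I\right) + I = \left(I^{2} + 4 I^{3}\right) + I = I + I^{2} + 4 I^{3}$)
$56 \left(105 + - 2 W{\left(1 \right)} \left(-3\right)\right) = 56 \left(105 + - 2 \cdot 1 \left(1 + 1 + 4 \cdot 1^{2}\right) \left(-3\right)\right) = 56 \left(105 + - 2 \cdot 1 \left(1 + 1 + 4 \cdot 1\right) \left(-3\right)\right) = 56 \left(105 + - 2 \cdot 1 \left(1 + 1 + 4\right) \left(-3\right)\right) = 56 \left(105 + - 2 \cdot 1 \cdot 6 \left(-3\right)\right) = 56 \left(105 + \left(-2\right) 6 \left(-3\right)\right) = 56 \left(105 - -36\right) = 56 \left(105 + 36\right) = 56 \cdot 141 = 7896$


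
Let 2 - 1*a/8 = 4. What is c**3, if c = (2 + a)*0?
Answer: 0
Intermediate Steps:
a = -16 (a = 16 - 8*4 = 16 - 32 = -16)
c = 0 (c = (2 - 16)*0 = -14*0 = 0)
c**3 = 0**3 = 0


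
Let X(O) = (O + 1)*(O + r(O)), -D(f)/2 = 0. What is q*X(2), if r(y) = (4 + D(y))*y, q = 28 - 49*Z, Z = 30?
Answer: -43260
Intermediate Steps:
D(f) = 0 (D(f) = -2*0 = 0)
q = -1442 (q = 28 - 49*30 = 28 - 1470 = -1442)
r(y) = 4*y (r(y) = (4 + 0)*y = 4*y)
X(O) = 5*O*(1 + O) (X(O) = (O + 1)*(O + 4*O) = (1 + O)*(5*O) = 5*O*(1 + O))
q*X(2) = -7210*2*(1 + 2) = -7210*2*3 = -1442*30 = -43260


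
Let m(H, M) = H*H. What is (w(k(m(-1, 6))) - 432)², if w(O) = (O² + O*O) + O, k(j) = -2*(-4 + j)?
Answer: 125316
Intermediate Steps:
m(H, M) = H²
k(j) = 8 - 2*j
w(O) = O + 2*O² (w(O) = (O² + O²) + O = 2*O² + O = O + 2*O²)
(w(k(m(-1, 6))) - 432)² = ((8 - 2*(-1)²)*(1 + 2*(8 - 2*(-1)²)) - 432)² = ((8 - 2*1)*(1 + 2*(8 - 2*1)) - 432)² = ((8 - 2)*(1 + 2*(8 - 2)) - 432)² = (6*(1 + 2*6) - 432)² = (6*(1 + 12) - 432)² = (6*13 - 432)² = (78 - 432)² = (-354)² = 125316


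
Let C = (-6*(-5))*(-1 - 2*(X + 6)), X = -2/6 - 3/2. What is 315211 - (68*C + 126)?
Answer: 334125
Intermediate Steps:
X = -11/6 (X = -2*1/6 - 3*1/2 = -1/3 - 3/2 = -11/6 ≈ -1.8333)
C = -280 (C = (-6*(-5))*(-1 - 2*(-11/6 + 6)) = 30*(-1 - 2*25/6) = 30*(-1 - 25/3) = 30*(-28/3) = -280)
315211 - (68*C + 126) = 315211 - (68*(-280) + 126) = 315211 - (-19040 + 126) = 315211 - 1*(-18914) = 315211 + 18914 = 334125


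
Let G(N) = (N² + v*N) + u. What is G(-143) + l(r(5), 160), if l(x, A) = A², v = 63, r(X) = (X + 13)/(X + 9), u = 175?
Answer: 37215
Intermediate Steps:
r(X) = (13 + X)/(9 + X)
G(N) = 175 + N² + 63*N (G(N) = (N² + 63*N) + 175 = 175 + N² + 63*N)
G(-143) + l(r(5), 160) = (175 + (-143)² + 63*(-143)) + 160² = (175 + 20449 - 9009) + 25600 = 11615 + 25600 = 37215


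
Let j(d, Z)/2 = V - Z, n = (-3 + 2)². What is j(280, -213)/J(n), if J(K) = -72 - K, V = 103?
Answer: -632/73 ≈ -8.6575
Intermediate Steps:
n = 1 (n = (-1)² = 1)
j(d, Z) = 206 - 2*Z (j(d, Z) = 2*(103 - Z) = 206 - 2*Z)
j(280, -213)/J(n) = (206 - 2*(-213))/(-72 - 1*1) = (206 + 426)/(-72 - 1) = 632/(-73) = 632*(-1/73) = -632/73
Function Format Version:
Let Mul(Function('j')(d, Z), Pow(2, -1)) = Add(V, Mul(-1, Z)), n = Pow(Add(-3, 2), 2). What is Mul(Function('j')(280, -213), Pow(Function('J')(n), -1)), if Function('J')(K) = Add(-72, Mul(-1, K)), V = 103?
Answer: Rational(-632, 73) ≈ -8.6575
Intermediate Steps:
n = 1 (n = Pow(-1, 2) = 1)
Function('j')(d, Z) = Add(206, Mul(-2, Z)) (Function('j')(d, Z) = Mul(2, Add(103, Mul(-1, Z))) = Add(206, Mul(-2, Z)))
Mul(Function('j')(280, -213), Pow(Function('J')(n), -1)) = Mul(Add(206, Mul(-2, -213)), Pow(Add(-72, Mul(-1, 1)), -1)) = Mul(Add(206, 426), Pow(Add(-72, -1), -1)) = Mul(632, Pow(-73, -1)) = Mul(632, Rational(-1, 73)) = Rational(-632, 73)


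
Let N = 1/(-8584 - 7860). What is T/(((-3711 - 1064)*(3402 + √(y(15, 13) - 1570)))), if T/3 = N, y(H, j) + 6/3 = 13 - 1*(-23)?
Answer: 1701/151480191719000 - I*√6/18935023964875 ≈ 1.1229e-11 - 1.2936e-13*I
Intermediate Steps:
y(H, j) = 34 (y(H, j) = -2 + (13 - 1*(-23)) = -2 + (13 + 23) = -2 + 36 = 34)
N = -1/16444 (N = 1/(-16444) = -1/16444 ≈ -6.0812e-5)
T = -3/16444 (T = 3*(-1/16444) = -3/16444 ≈ -0.00018244)
T/(((-3711 - 1064)*(3402 + √(y(15, 13) - 1570)))) = -3*1/((-3711 - 1064)*(3402 + √(34 - 1570)))/16444 = -3*(-1/(4775*(3402 + √(-1536))))/16444 = -3*(-1/(4775*(3402 + 16*I*√6)))/16444 = -3/(16444*(-16244550 - 76400*I*√6))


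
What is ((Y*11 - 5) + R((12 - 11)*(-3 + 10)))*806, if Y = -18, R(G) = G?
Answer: -157976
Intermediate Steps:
((Y*11 - 5) + R((12 - 11)*(-3 + 10)))*806 = ((-18*11 - 5) + (12 - 11)*(-3 + 10))*806 = ((-198 - 5) + 1*7)*806 = (-203 + 7)*806 = -196*806 = -157976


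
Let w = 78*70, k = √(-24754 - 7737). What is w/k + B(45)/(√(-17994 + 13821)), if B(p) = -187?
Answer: I*(-22784580*√32491 + 6075817*√4173)/135584943 ≈ -27.396*I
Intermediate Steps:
k = I*√32491 (k = √(-32491) = I*√32491 ≈ 180.25*I)
w = 5460
w/k + B(45)/(√(-17994 + 13821)) = 5460/((I*√32491)) - 187/√(-17994 + 13821) = 5460*(-I*√32491/32491) - 187*(-I*√4173/4173) = -5460*I*√32491/32491 - 187*(-I*√4173/4173) = -5460*I*√32491/32491 - (-187)*I*√4173/4173 = -5460*I*√32491/32491 + 187*I*√4173/4173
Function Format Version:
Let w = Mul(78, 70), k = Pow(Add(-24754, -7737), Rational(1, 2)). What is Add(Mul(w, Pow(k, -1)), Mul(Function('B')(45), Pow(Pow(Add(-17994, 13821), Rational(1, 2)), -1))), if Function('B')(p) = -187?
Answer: Mul(Rational(1, 135584943), I, Add(Mul(-22784580, Pow(32491, Rational(1, 2))), Mul(6075817, Pow(4173, Rational(1, 2))))) ≈ Mul(-27.396, I)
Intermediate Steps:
k = Mul(I, Pow(32491, Rational(1, 2))) (k = Pow(-32491, Rational(1, 2)) = Mul(I, Pow(32491, Rational(1, 2))) ≈ Mul(180.25, I))
w = 5460
Add(Mul(w, Pow(k, -1)), Mul(Function('B')(45), Pow(Pow(Add(-17994, 13821), Rational(1, 2)), -1))) = Add(Mul(5460, Pow(Mul(I, Pow(32491, Rational(1, 2))), -1)), Mul(-187, Pow(Pow(Add(-17994, 13821), Rational(1, 2)), -1))) = Add(Mul(5460, Mul(Rational(-1, 32491), I, Pow(32491, Rational(1, 2)))), Mul(-187, Pow(Pow(-4173, Rational(1, 2)), -1))) = Add(Mul(Rational(-5460, 32491), I, Pow(32491, Rational(1, 2))), Mul(-187, Pow(Mul(I, Pow(4173, Rational(1, 2))), -1))) = Add(Mul(Rational(-5460, 32491), I, Pow(32491, Rational(1, 2))), Mul(-187, Mul(Rational(-1, 4173), I, Pow(4173, Rational(1, 2))))) = Add(Mul(Rational(-5460, 32491), I, Pow(32491, Rational(1, 2))), Mul(Rational(187, 4173), I, Pow(4173, Rational(1, 2))))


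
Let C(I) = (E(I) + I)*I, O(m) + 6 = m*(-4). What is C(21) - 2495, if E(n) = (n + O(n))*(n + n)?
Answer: -62912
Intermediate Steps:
O(m) = -6 - 4*m (O(m) = -6 + m*(-4) = -6 - 4*m)
E(n) = 2*n*(-6 - 3*n) (E(n) = (n + (-6 - 4*n))*(n + n) = (-6 - 3*n)*(2*n) = 2*n*(-6 - 3*n))
C(I) = I*(I - 6*I*(2 + I)) (C(I) = (-6*I*(2 + I) + I)*I = (I - 6*I*(2 + I))*I = I*(I - 6*I*(2 + I)))
C(21) - 2495 = -1*21²*(11 + 6*21) - 2495 = -1*441*(11 + 126) - 2495 = -1*441*137 - 2495 = -60417 - 2495 = -62912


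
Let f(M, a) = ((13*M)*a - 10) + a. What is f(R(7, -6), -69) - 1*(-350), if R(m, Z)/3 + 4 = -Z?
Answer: -5111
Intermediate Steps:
R(m, Z) = -12 - 3*Z (R(m, Z) = -12 + 3*(-Z) = -12 - 3*Z)
f(M, a) = -10 + a + 13*M*a (f(M, a) = (13*M*a - 10) + a = (-10 + 13*M*a) + a = -10 + a + 13*M*a)
f(R(7, -6), -69) - 1*(-350) = (-10 - 69 + 13*(-12 - 3*(-6))*(-69)) - 1*(-350) = (-10 - 69 + 13*(-12 + 18)*(-69)) + 350 = (-10 - 69 + 13*6*(-69)) + 350 = (-10 - 69 - 5382) + 350 = -5461 + 350 = -5111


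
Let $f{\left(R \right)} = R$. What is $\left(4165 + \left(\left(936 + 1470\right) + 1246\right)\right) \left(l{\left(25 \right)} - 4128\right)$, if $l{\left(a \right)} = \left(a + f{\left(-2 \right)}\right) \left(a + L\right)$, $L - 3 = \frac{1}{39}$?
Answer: $- \frac{1061962901}{39} \approx -2.723 \cdot 10^{7}$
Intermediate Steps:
$L = \frac{118}{39}$ ($L = 3 + \frac{1}{39} = \frac{118}{39} \approx 3.0256$)
$l{\left(a \right)} = \left(-2 + a\right) \left(\frac{118}{39} + a\right)$ ($l{\left(a \right)} = \left(a - 2\right) \left(a + \frac{118}{39}\right) = \left(-2 + a\right) \left(\frac{118}{39} + a\right)$)
$\left(4165 + \left(\left(936 + 1470\right) + 1246\right)\right) \left(l{\left(25 \right)} - 4128\right) = \left(4165 + \left(\left(936 + 1470\right) + 1246\right)\right) \left(\left(- \frac{236}{39} + 25^{2} + \frac{40}{39} \cdot 25\right) - 4128\right) = \left(4165 + \left(2406 + 1246\right)\right) \left(\left(- \frac{236}{39} + 625 + \frac{1000}{39}\right) - 4128\right) = \left(4165 + 3652\right) \left(\frac{25139}{39} - 4128\right) = 7817 \left(- \frac{135853}{39}\right) = - \frac{1061962901}{39}$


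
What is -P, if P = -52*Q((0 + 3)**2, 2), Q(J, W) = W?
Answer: 104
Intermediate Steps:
P = -104 (P = -52*2 = -104)
-P = -1*(-104) = 104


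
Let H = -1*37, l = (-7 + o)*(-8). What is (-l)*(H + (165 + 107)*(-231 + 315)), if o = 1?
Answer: -1094928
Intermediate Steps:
l = 48 (l = (-7 + 1)*(-8) = -6*(-8) = 48)
H = -37
(-l)*(H + (165 + 107)*(-231 + 315)) = (-1*48)*(-37 + (165 + 107)*(-231 + 315)) = -48*(-37 + 272*84) = -48*(-37 + 22848) = -48*22811 = -1094928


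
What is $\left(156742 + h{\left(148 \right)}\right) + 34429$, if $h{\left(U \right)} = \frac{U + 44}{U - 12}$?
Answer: $\frac{3249931}{17} \approx 1.9117 \cdot 10^{5}$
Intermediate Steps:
$h{\left(U \right)} = \frac{44 + U}{-12 + U}$
$\left(156742 + h{\left(148 \right)}\right) + 34429 = \left(156742 + \frac{44 + 148}{-12 + 148}\right) + 34429 = \left(156742 + \frac{1}{136} \cdot 192\right) + 34429 = \left(156742 + \frac{24}{17}\right) + 34429 = \frac{2664638}{17} + 34429 = \frac{3249931}{17}$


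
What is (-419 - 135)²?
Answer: 306916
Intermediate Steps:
(-419 - 135)² = (-554)² = 306916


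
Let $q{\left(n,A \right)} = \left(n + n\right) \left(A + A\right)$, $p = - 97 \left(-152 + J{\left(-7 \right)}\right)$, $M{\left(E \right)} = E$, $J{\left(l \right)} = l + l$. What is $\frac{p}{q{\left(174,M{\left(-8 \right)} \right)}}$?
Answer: $- \frac{8051}{2784} \approx -2.8919$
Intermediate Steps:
$J{\left(l \right)} = 2 l$
$p = 16102$ ($p = - 97 \left(-152 + 2 \left(-7\right)\right) = - 97 \left(-152 - 14\right) = \left(-97\right) \left(-166\right) = 16102$)
$q{\left(n,A \right)} = 4 A n$ ($q{\left(n,A \right)} = 2 n 2 A = 4 A n$)
$\frac{p}{q{\left(174,M{\left(-8 \right)} \right)}} = \frac{16102}{4 \left(-8\right) 174} = \frac{16102}{-5568} = 16102 \left(- \frac{1}{5568}\right) = - \frac{8051}{2784}$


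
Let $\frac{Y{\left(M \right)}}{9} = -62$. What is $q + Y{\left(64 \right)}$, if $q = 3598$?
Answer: $3040$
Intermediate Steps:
$Y{\left(M \right)} = -558$ ($Y{\left(M \right)} = 9 \left(-62\right) = -558$)
$q + Y{\left(64 \right)} = 3598 - 558 = 3040$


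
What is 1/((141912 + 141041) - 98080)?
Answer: 1/184873 ≈ 5.4091e-6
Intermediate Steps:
1/((141912 + 141041) - 98080) = 1/(282953 - 98080) = 1/184873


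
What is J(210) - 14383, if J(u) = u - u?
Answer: -14383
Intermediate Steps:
J(u) = 0
J(210) - 14383 = 0 - 14383 = -14383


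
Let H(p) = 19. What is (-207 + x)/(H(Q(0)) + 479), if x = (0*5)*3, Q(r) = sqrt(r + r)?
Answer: -69/166 ≈ -0.41566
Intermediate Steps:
Q(r) = sqrt(2)*sqrt(r) (Q(r) = sqrt(2*r) = sqrt(2)*sqrt(r))
x = 0 (x = 0*3 = 0)
(-207 + x)/(H(Q(0)) + 479) = (-207 + 0)/(19 + 479) = -207/498 = -207*1/498 = -69/166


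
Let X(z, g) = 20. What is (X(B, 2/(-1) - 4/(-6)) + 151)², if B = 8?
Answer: 29241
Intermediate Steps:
(X(B, 2/(-1) - 4/(-6)) + 151)² = (20 + 151)² = 171² = 29241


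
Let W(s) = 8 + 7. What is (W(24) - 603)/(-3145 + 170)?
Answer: 84/425 ≈ 0.19765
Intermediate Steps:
W(s) = 15
(W(24) - 603)/(-3145 + 170) = (15 - 603)/(-3145 + 170) = -588/(-2975) = -588*(-1/2975) = 84/425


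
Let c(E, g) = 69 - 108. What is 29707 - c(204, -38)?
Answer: 29746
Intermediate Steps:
c(E, g) = -39
29707 - c(204, -38) = 29707 - 1*(-39) = 29707 + 39 = 29746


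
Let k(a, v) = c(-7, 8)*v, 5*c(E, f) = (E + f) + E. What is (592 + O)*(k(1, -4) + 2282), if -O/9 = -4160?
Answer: 434857888/5 ≈ 8.6972e+7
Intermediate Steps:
O = 37440 (O = -9*(-4160) = 37440)
c(E, f) = f/5 + 2*E/5 (c(E, f) = ((E + f) + E)/5 = (f + 2*E)/5 = f/5 + 2*E/5)
k(a, v) = -6*v/5 (k(a, v) = ((⅕)*8 + (⅖)*(-7))*v = (8/5 - 14/5)*v = -6*v/5)
(592 + O)*(k(1, -4) + 2282) = (592 + 37440)*(-6/5*(-4) + 2282) = 38032*(24/5 + 2282) = 38032*(11434/5) = 434857888/5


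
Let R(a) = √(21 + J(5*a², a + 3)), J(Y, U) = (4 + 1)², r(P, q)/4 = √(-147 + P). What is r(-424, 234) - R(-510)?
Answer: -√46 + 4*I*√571 ≈ -6.7823 + 95.582*I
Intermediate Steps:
r(P, q) = 4*√(-147 + P)
J(Y, U) = 25 (J(Y, U) = 5² = 25)
R(a) = √46 (R(a) = √(21 + 25) = √46)
r(-424, 234) - R(-510) = 4*√(-147 - 424) - √46 = 4*√(-571) - √46 = 4*(I*√571) - √46 = 4*I*√571 - √46 = -√46 + 4*I*√571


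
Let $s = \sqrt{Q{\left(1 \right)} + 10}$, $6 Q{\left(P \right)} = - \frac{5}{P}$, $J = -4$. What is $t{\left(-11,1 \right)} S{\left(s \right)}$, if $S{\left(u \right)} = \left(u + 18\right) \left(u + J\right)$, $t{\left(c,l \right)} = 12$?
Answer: $-754 + 28 \sqrt{330} \approx -245.35$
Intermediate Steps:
$Q{\left(P \right)} = - \frac{5}{6 P}$ ($Q{\left(P \right)} = \frac{\left(-5\right) \frac{1}{P}}{6} = - \frac{5}{6 P}$)
$s = \frac{\sqrt{330}}{6}$ ($s = \sqrt{- \frac{5}{6 \cdot 1} + 10} = \sqrt{\left(- \frac{5}{6}\right) 1 + 10} = \sqrt{- \frac{5}{6} + 10} = \sqrt{\frac{55}{6}} = \frac{\sqrt{330}}{6} \approx 3.0276$)
$S{\left(u \right)} = \left(-4 + u\right) \left(18 + u\right)$ ($S{\left(u \right)} = \left(u + 18\right) \left(u - 4\right) = \left(18 + u\right) \left(-4 + u\right) = \left(-4 + u\right) \left(18 + u\right)$)
$t{\left(-11,1 \right)} S{\left(s \right)} = 12 \left(-72 + \left(\frac{\sqrt{330}}{6}\right)^{2} + 14 \frac{\sqrt{330}}{6}\right) = 12 \left(-72 + \frac{55}{6} + \frac{7 \sqrt{330}}{3}\right) = 12 \left(- \frac{377}{6} + \frac{7 \sqrt{330}}{3}\right) = -754 + 28 \sqrt{330}$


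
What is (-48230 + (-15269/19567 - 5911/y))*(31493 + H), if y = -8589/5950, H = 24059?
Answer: -58865527569718016/24008709 ≈ -2.4518e+9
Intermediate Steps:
y = -1227/850 (y = -8589*1/5950 = -1227/850 ≈ -1.4435)
(-48230 + (-15269/19567 - 5911/y))*(31493 + H) = (-48230 + (-15269/19567 - 5911/(-1227/850)))*(31493 + 24059) = (-48230 + (-15269*1/19567 - 5911*(-850/1227)))*55552 = (-48230 + (-15269/19567 + 5024350/1227))*55552 = (-48230 + 98292721387/24008709)*55552 = -1059647313683/24008709*55552 = -58865527569718016/24008709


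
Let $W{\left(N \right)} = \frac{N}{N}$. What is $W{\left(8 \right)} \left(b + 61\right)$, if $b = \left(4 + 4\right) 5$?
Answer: $101$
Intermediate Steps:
$W{\left(N \right)} = 1$
$b = 40$ ($b = 8 \cdot 5 = 40$)
$W{\left(8 \right)} \left(b + 61\right) = 1 \left(40 + 61\right) = 1 \cdot 101 = 101$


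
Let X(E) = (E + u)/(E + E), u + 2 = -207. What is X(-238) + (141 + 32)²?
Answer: 14246651/476 ≈ 29930.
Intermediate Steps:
u = -209 (u = -2 - 207 = -209)
X(E) = (-209 + E)/(2*E) (X(E) = (E - 209)/(E + E) = (-209 + E)/((2*E)) = (-209 + E)*(1/(2*E)) = (-209 + E)/(2*E))
X(-238) + (141 + 32)² = (½)*(-209 - 238)/(-238) + (141 + 32)² = (½)*(-1/238)*(-447) + 173² = 447/476 + 29929 = 14246651/476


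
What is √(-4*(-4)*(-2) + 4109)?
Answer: 3*√453 ≈ 63.851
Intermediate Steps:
√(-4*(-4)*(-2) + 4109) = √(16*(-2) + 4109) = √(-32 + 4109) = √4077 = 3*√453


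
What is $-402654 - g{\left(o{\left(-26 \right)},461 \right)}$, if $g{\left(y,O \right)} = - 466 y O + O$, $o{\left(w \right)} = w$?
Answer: $-5988591$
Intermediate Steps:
$g{\left(y,O \right)} = O - 466 O y$ ($g{\left(y,O \right)} = - 466 O y + O = O - 466 O y$)
$-402654 - g{\left(o{\left(-26 \right)},461 \right)} = -402654 - 461 \left(1 - -12116\right) = -402654 - 461 \left(1 + 12116\right) = -402654 - 461 \cdot 12117 = -402654 - 5585937 = -5988591$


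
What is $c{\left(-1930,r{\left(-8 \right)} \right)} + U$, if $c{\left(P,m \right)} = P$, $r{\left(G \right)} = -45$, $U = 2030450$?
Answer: $2028520$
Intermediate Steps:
$c{\left(-1930,r{\left(-8 \right)} \right)} + U = -1930 + 2030450 = 2028520$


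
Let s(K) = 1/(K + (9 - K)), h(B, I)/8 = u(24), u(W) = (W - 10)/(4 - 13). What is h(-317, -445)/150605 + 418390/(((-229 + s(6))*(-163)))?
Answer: 72912915637/6501876030 ≈ 11.214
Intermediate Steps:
u(W) = 10/9 - W/9 (u(W) = (-10 + W)/(-9) = (-10 + W)*(-1/9) = 10/9 - W/9)
h(B, I) = -112/9 (h(B, I) = 8*(10/9 - 1/9*24) = 8*(10/9 - 8/3) = 8*(-14/9) = -112/9)
s(K) = 1/9
h(-317, -445)/150605 + 418390/(((-229 + s(6))*(-163))) = -112/9/150605 + 418390/(((-229 + 1/9)*(-163))) = -112/9*1/150605 + 418390/((-2060/9*(-163))) = -16/193635 + 418390/(335780/9) = -16/193635 + 418390*(9/335780) = -16/193635 + 376551/33578 = 72912915637/6501876030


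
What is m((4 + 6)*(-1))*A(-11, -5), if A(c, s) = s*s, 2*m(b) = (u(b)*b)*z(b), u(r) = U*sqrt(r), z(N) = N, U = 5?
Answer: 6250*I*sqrt(10) ≈ 19764.0*I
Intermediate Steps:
u(r) = 5*sqrt(r)
m(b) = 5*b**(5/2)/2 (m(b) = (((5*sqrt(b))*b)*b)/2 = ((5*b**(3/2))*b)/2 = (5*b**(5/2))/2 = 5*b**(5/2)/2)
A(c, s) = s**2
m((4 + 6)*(-1))*A(-11, -5) = (5*((4 + 6)*(-1))**(5/2)/2)*(-5)**2 = (5*(10*(-1))**(5/2)/2)*25 = (5*(-10)**(5/2)/2)*25 = (5*(100*I*sqrt(10))/2)*25 = (250*I*sqrt(10))*25 = 6250*I*sqrt(10)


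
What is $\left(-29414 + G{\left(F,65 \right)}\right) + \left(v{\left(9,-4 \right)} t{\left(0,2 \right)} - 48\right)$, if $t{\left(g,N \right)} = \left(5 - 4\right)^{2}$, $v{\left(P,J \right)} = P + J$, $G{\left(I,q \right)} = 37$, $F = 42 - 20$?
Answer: $-29420$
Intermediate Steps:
$F = 22$ ($F = 42 - 20 = 22$)
$v{\left(P,J \right)} = J + P$
$t{\left(g,N \right)} = 1$ ($t{\left(g,N \right)} = 1^{2} = 1$)
$\left(-29414 + G{\left(F,65 \right)}\right) + \left(v{\left(9,-4 \right)} t{\left(0,2 \right)} - 48\right) = \left(-29414 + 37\right) - \left(48 - \left(-4 + 9\right) 1\right) = -29377 + \left(5 \cdot 1 - 48\right) = -29377 + \left(5 - 48\right) = -29377 - 43 = -29420$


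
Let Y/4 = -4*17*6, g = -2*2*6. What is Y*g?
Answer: 39168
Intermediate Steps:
g = -24 (g = -4*6 = -24)
Y = -1632 (Y = 4*(-4*17*6) = 4*(-68*6) = 4*(-408) = -1632)
Y*g = -1632*(-24) = 39168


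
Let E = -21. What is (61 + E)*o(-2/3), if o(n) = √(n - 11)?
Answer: 40*I*√105/3 ≈ 136.63*I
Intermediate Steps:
o(n) = √(-11 + n)
(61 + E)*o(-2/3) = (61 - 21)*√(-11 - 2/3) = 40*√(-11 - 2*⅓) = 40*√(-11 - ⅔) = 40*√(-35/3) = 40*(I*√105/3) = 40*I*√105/3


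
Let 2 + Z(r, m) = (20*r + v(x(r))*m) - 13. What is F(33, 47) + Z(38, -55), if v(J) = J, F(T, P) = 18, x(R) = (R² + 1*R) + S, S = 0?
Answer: -80747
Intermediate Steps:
x(R) = R + R² (x(R) = (R² + 1*R) + 0 = (R² + R) + 0 = (R + R²) + 0 = R + R²)
Z(r, m) = -15 + 20*r + m*r*(1 + r) (Z(r, m) = -2 + ((20*r + (r*(1 + r))*m) - 13) = -2 + ((20*r + m*r*(1 + r)) - 13) = -2 + (-13 + 20*r + m*r*(1 + r)) = -15 + 20*r + m*r*(1 + r))
F(33, 47) + Z(38, -55) = 18 + (-15 + 20*38 - 55*38*(1 + 38)) = 18 + (-15 + 760 - 55*38*39) = 18 + (-15 + 760 - 81510) = 18 - 80765 = -80747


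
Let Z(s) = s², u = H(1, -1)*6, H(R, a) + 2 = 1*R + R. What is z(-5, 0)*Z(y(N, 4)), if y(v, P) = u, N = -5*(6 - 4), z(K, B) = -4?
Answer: 0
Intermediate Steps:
H(R, a) = -2 + 2*R (H(R, a) = -2 + (1*R + R) = -2 + (R + R) = -2 + 2*R)
N = -10 (N = -5*2 = -10)
u = 0 (u = (-2 + 2*1)*6 = (-2 + 2)*6 = 0*6 = 0)
y(v, P) = 0
z(-5, 0)*Z(y(N, 4)) = -4*0² = -4*0 = 0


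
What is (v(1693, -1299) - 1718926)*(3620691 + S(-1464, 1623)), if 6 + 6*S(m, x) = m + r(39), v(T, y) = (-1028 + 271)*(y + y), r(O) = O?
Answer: 897003311400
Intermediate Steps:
v(T, y) = -1514*y
S(m, x) = 11/2 + m/6 (S(m, x) = -1 + (m + 39)/6 = -1 + (39 + m)/6 = -1 + (13/2 + m/6) = 11/2 + m/6)
(v(1693, -1299) - 1718926)*(3620691 + S(-1464, 1623)) = (-1514*(-1299) - 1718926)*(3620691 + (11/2 + (1/6)*(-1464))) = (1966686 - 1718926)*(3620691 + (11/2 - 244)) = 247760*(3620691 - 477/2) = 247760*(7240905/2) = 897003311400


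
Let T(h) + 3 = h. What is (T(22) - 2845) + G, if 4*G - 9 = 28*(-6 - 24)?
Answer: -12135/4 ≈ -3033.8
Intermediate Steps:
T(h) = -3 + h
G = -831/4 (G = 9/4 + (28*(-6 - 24))/4 = 9/4 + (28*(-30))/4 = 9/4 + (1/4)*(-840) = 9/4 - 210 = -831/4 ≈ -207.75)
(T(22) - 2845) + G = ((-3 + 22) - 2845) - 831/4 = (19 - 2845) - 831/4 = -2826 - 831/4 = -12135/4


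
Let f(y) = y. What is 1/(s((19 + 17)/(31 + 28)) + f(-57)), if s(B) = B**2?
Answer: -3481/197121 ≈ -0.017659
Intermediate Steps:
1/(s((19 + 17)/(31 + 28)) + f(-57)) = 1/(((19 + 17)/(31 + 28))**2 - 57) = 1/((36/59)**2 - 57) = 1/(1296/3481 - 57) = 1/(-197121/3481) = -3481/197121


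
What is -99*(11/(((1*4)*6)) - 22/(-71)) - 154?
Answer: -130669/568 ≈ -230.05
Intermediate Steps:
-99*(11/(((1*4)*6)) - 22/(-71)) - 154 = -99*(11/((4*6)) - 22*(-1/71)) - 154 = -99*(11/24 + 22/71) - 154 = -99*1309/1704 - 154 = -43197/568 - 154 = -130669/568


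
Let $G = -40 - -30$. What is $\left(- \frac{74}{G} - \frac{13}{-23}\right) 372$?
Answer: $\frac{340752}{115} \approx 2963.1$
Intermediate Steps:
$G = -10$ ($G = -40 + 30 = -10$)
$\left(- \frac{74}{G} - \frac{13}{-23}\right) 372 = \left(- \frac{74}{-10} - \frac{13}{-23}\right) 372 = \left(\left(-74\right) \left(- \frac{1}{10}\right) - - \frac{13}{23}\right) 372 = \left(\frac{37}{5} + \frac{13}{23}\right) 372 = \frac{916}{115} \cdot 372 = \frac{340752}{115}$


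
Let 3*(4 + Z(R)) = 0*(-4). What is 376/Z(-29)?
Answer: -94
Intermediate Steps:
Z(R) = -4 (Z(R) = -4 + (0*(-4))/3 = -4 + (⅓)*0 = -4 + 0 = -4)
376/Z(-29) = 376/(-4) = 376*(-¼) = -94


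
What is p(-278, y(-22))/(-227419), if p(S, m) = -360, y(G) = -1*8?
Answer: 360/227419 ≈ 0.0015830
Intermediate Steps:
y(G) = -8
p(-278, y(-22))/(-227419) = -360/(-227419) = -360*(-1/227419) = 360/227419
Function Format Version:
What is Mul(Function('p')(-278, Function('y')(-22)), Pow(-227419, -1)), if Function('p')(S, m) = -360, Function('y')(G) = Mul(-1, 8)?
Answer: Rational(360, 227419) ≈ 0.0015830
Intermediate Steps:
Function('y')(G) = -8
Mul(Function('p')(-278, Function('y')(-22)), Pow(-227419, -1)) = Mul(-360, Pow(-227419, -1)) = Mul(-360, Rational(-1, 227419)) = Rational(360, 227419)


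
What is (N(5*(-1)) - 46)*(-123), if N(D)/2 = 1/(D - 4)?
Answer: 17056/3 ≈ 5685.3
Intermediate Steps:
N(D) = 2/(-4 + D) (N(D) = 2/(D - 4) = 2/(-4 + D))
(N(5*(-1)) - 46)*(-123) = (2/(-4 + 5*(-1)) - 46)*(-123) = (2/(-4 - 5) - 46)*(-123) = (2/(-9) - 46)*(-123) = (2*(-1/9) - 46)*(-123) = (-2/9 - 46)*(-123) = -416/9*(-123) = 17056/3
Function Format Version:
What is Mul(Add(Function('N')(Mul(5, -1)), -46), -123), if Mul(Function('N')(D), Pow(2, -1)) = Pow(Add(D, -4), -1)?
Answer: Rational(17056, 3) ≈ 5685.3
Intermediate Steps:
Function('N')(D) = Mul(2, Pow(Add(-4, D), -1)) (Function('N')(D) = Mul(2, Pow(Add(D, -4), -1)) = Mul(2, Pow(Add(-4, D), -1)))
Mul(Add(Function('N')(Mul(5, -1)), -46), -123) = Mul(Add(Mul(2, Pow(Add(-4, Mul(5, -1)), -1)), -46), -123) = Mul(Add(Mul(2, Pow(Add(-4, -5), -1)), -46), -123) = Mul(Add(Mul(2, Pow(-9, -1)), -46), -123) = Mul(Add(Mul(2, Rational(-1, 9)), -46), -123) = Mul(Add(Rational(-2, 9), -46), -123) = Mul(Rational(-416, 9), -123) = Rational(17056, 3)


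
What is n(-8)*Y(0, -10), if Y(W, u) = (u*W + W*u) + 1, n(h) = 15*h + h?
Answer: -128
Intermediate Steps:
n(h) = 16*h
Y(W, u) = 1 + 2*W*u (Y(W, u) = (W*u + W*u) + 1 = 2*W*u + 1 = 1 + 2*W*u)
n(-8)*Y(0, -10) = (16*(-8))*(1 + 2*0*(-10)) = -128*(1 + 0) = -128*1 = -128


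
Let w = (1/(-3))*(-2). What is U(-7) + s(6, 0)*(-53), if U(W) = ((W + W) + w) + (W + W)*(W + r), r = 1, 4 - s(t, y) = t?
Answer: 530/3 ≈ 176.67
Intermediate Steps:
s(t, y) = 4 - t
w = ⅔ (w = (1*(-⅓))*(-2) = -⅓*(-2) = ⅔ ≈ 0.66667)
U(W) = ⅔ + 2*W + 2*W*(1 + W) (U(W) = ((W + W) + ⅔) + (W + W)*(W + 1) = (2*W + ⅔) + (2*W)*(1 + W) = (⅔ + 2*W) + 2*W*(1 + W) = ⅔ + 2*W + 2*W*(1 + W))
U(-7) + s(6, 0)*(-53) = (⅔ + 2*(-7)² + 4*(-7)) + (4 - 1*6)*(-53) = (⅔ + 2*49 - 28) + (4 - 6)*(-53) = (⅔ + 98 - 28) - 2*(-53) = 212/3 + 106 = 530/3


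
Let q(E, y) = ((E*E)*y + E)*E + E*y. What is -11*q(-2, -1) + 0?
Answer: -154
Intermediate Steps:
q(E, y) = E*y + E*(E + y*E**2) (q(E, y) = (E**2*y + E)*E + E*y = (y*E**2 + E)*E + E*y = (E + y*E**2)*E + E*y = E*(E + y*E**2) + E*y = E*y + E*(E + y*E**2))
-11*q(-2, -1) + 0 = -(-22)*(-2 - 1 - 1*(-2)**2) + 0 = -(-22)*(-2 - 1 - 1*4) + 0 = -(-22)*(-2 - 1 - 4) + 0 = -(-22)*(-7) + 0 = -11*14 + 0 = -154 + 0 = -154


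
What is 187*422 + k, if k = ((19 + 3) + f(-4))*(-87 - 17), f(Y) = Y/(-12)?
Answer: 229774/3 ≈ 76591.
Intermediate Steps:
f(Y) = -Y/12 (f(Y) = Y*(-1/12) = -Y/12)
k = -6968/3 (k = ((19 + 3) - 1/12*(-4))*(-87 - 17) = (22 + 1/3)*(-104) = (67/3)*(-104) = -6968/3 ≈ -2322.7)
187*422 + k = 187*422 - 6968/3 = 78914 - 6968/3 = 229774/3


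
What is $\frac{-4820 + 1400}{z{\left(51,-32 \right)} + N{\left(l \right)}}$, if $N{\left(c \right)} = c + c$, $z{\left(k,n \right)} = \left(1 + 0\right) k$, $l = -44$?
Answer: $\frac{3420}{37} \approx 92.432$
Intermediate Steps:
$z{\left(k,n \right)} = k$ ($z{\left(k,n \right)} = 1 k = k$)
$N{\left(c \right)} = 2 c$
$\frac{-4820 + 1400}{z{\left(51,-32 \right)} + N{\left(l \right)}} = \frac{-4820 + 1400}{51 + 2 \left(-44\right)} = - \frac{3420}{51 - 88} = - \frac{3420}{-37} = \left(-3420\right) \left(- \frac{1}{37}\right) = \frac{3420}{37}$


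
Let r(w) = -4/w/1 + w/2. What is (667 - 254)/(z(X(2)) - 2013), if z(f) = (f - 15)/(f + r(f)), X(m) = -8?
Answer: -413/2011 ≈ -0.20537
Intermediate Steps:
r(w) = w/2 - 4/w (r(w) = -4/w*1 + w*(½) = -4/w + w/2 = w/2 - 4/w)
z(f) = (-15 + f)/(-4/f + 3*f/2) (z(f) = (f - 15)/(f + (f/2 - 4/f)) = (-15 + f)/(-4/f + 3*f/2))
(667 - 254)/(z(X(2)) - 2013) = (667 - 254)/(2*(-8)*(-15 - 8)/(-8 + 3*(-8)²) - 2013) = 413/(2*(-8)*(-23)/(-8 + 3*64) - 2013) = 413/(2*(-8)*(-23)/(-8 + 192) - 2013) = 413/(2*(-8)*(-23)/184 - 2013) = 413/(2*(-8)*(1/184)*(-23) - 2013) = 413/(2 - 2013) = 413/(-2011) = 413*(-1/2011) = -413/2011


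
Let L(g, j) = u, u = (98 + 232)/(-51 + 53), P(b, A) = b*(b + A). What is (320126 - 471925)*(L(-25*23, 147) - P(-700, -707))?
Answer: 149481788265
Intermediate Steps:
P(b, A) = b*(A + b)
u = 165 (u = 330/2 = 330*(1/2) = 165)
L(g, j) = 165
(320126 - 471925)*(L(-25*23, 147) - P(-700, -707)) = (320126 - 471925)*(165 - (-700)*(-707 - 700)) = -151799*(165 - (-700)*(-1407)) = -151799*(165 - 1*984900) = -151799*(165 - 984900) = -151799*(-984735) = 149481788265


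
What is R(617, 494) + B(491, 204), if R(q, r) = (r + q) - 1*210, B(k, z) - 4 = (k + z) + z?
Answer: 1804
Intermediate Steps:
B(k, z) = 4 + k + 2*z (B(k, z) = 4 + ((k + z) + z) = 4 + (k + 2*z) = 4 + k + 2*z)
R(q, r) = -210 + q + r (R(q, r) = (q + r) - 210 = -210 + q + r)
R(617, 494) + B(491, 204) = (-210 + 617 + 494) + (4 + 491 + 2*204) = 901 + (4 + 491 + 408) = 901 + 903 = 1804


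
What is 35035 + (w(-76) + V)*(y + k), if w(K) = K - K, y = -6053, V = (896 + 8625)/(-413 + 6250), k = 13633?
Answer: 276668475/5837 ≈ 47399.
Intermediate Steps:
V = 9521/5837 ≈ 1.6311
w(K) = 0
35035 + (w(-76) + V)*(y + k) = 35035 + (0 + 9521/5837)*(-6053 + 13633) = 35035 + (9521/5837)*7580 = 35035 + 72169180/5837 = 276668475/5837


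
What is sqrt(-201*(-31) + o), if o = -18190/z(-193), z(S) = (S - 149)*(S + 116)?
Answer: sqrt(120016447166)/4389 ≈ 78.932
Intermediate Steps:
z(S) = (-149 + S)*(116 + S)
o = -9095/13167 (o = -18190/(-17284 + (-193)**2 - 33*(-193)) = -18190/(-17284 + 37249 + 6369) = -18190/26334 = -18190*1/26334 = -9095/13167 ≈ -0.69074)
sqrt(-201*(-31) + o) = sqrt(-201*(-31) - 9095/13167) = sqrt(6231 - 9095/13167) = sqrt(82034482/13167) = sqrt(120016447166)/4389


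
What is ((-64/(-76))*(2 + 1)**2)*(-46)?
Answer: -6624/19 ≈ -348.63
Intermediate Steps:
((-64/(-76))*(2 + 1)**2)*(-46) = (-64*(-1/76)*3**2)*(-46) = ((16/19)*9)*(-46) = (144/19)*(-46) = -6624/19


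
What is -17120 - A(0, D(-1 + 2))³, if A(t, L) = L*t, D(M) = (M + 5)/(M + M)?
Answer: -17120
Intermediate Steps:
D(M) = (5 + M)/(2*M) (D(M) = (5 + M)/((2*M)) = (5 + M)*(1/(2*M)) = (5 + M)/(2*M))
-17120 - A(0, D(-1 + 2))³ = -17120 - (((5 + (-1 + 2))/(2*(-1 + 2)))*0)³ = -17120 - (((½)*(5 + 1)/1)*0)³ = -17120 - (((½)*1*6)*0)³ = -17120 - (3*0)³ = -17120 - 1*0³ = -17120 - 1*0 = -17120 + 0 = -17120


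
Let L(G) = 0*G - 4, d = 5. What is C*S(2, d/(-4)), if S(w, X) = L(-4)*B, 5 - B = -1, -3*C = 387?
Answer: 3096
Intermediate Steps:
C = -129 (C = -1/3*387 = -129)
B = 6 (B = 5 - 1*(-1) = 5 + 1 = 6)
L(G) = -4 (L(G) = 0 - 4 = -4)
S(w, X) = -24 (S(w, X) = -4*6 = -24)
C*S(2, d/(-4)) = -129*(-24) = 3096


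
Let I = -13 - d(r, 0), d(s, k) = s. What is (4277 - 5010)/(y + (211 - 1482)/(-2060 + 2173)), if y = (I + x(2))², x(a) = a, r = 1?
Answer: -82829/15001 ≈ -5.5216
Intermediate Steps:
I = -14 (I = -13 - 1*1 = -13 - 1 = -14)
y = 144 (y = (-14 + 2)² = (-12)² = 144)
(4277 - 5010)/(y + (211 - 1482)/(-2060 + 2173)) = (4277 - 5010)/(144 + (211 - 1482)/(-2060 + 2173)) = -733/(144 - 1271/113) = -733/15001/113 = -733*113/15001 = -82829/15001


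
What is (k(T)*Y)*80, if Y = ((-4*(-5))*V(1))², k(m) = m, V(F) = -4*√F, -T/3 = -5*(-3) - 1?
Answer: -21504000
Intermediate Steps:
T = -42 (T = -3*(-5*(-3) - 1) = -3*(15 - 1) = -3*14 = -42)
Y = 6400 (Y = ((-4*(-5))*(-4*√1))² = (20*(-4*1))² = (20*(-4))² = (-80)² = 6400)
(k(T)*Y)*80 = -42*6400*80 = -268800*80 = -21504000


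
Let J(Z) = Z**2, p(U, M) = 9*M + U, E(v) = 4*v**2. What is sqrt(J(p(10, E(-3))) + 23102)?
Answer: 3*sqrt(14962) ≈ 366.96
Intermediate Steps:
p(U, M) = U + 9*M
sqrt(J(p(10, E(-3))) + 23102) = sqrt((10 + 9*(4*(-3)**2))**2 + 23102) = sqrt((10 + 9*(4*9))**2 + 23102) = sqrt((10 + 9*36)**2 + 23102) = sqrt((10 + 324)**2 + 23102) = sqrt(334**2 + 23102) = sqrt(111556 + 23102) = sqrt(134658) = 3*sqrt(14962)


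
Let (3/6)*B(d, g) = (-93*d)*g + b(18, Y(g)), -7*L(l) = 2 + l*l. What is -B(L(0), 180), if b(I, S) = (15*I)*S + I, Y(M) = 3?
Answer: -78552/7 ≈ -11222.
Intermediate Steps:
L(l) = -2/7 - l**2/7 (L(l) = -(2 + l*l)/7 = -(2 + l**2)/7 = -2/7 - l**2/7)
b(I, S) = I + 15*I*S (b(I, S) = 15*I*S + I = I + 15*I*S)
B(d, g) = 1656 - 186*d*g (B(d, g) = 2*((-93*d)*g + 18*(1 + 15*3)) = 2*(-93*d*g + 18*(1 + 45)) = 2*(-93*d*g + 18*46) = 2*(-93*d*g + 828) = 2*(828 - 93*d*g) = 1656 - 186*d*g)
-B(L(0), 180) = -(1656 - 186*(-2/7 - 1/7*0**2)*180) = -(1656 - 186*(-2/7 - 1/7*0)*180) = -(1656 - 186*(-2/7 + 0)*180) = -(1656 - 186*(-2/7)*180) = -(1656 + 66960/7) = -1*78552/7 = -78552/7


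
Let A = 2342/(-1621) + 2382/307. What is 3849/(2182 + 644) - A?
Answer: -2321497675/468783474 ≈ -4.9522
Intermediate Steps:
A = 3142228/497647 (A = 2342*(-1/1621) + 2382*(1/307) = -2342/1621 + 2382/307 = 3142228/497647 ≈ 6.3142)
3849/(2182 + 644) - A = 3849/(2182 + 644) - 1*3142228/497647 = 3849/2826 - 3142228/497647 = 3849*(1/2826) - 3142228/497647 = 1283/942 - 3142228/497647 = -2321497675/468783474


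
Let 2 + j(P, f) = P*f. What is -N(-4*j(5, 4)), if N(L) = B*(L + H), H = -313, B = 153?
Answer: 58905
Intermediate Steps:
j(P, f) = -2 + P*f
N(L) = -47889 + 153*L (N(L) = 153*(L - 313) = 153*(-313 + L) = -47889 + 153*L)
-N(-4*j(5, 4)) = -(-47889 + 153*(-4*(-2 + 5*4))) = -(-47889 + 153*(-4*(-2 + 20))) = -(-47889 + 153*(-4*18)) = -(-47889 + 153*(-72)) = -(-47889 - 11016) = -1*(-58905) = 58905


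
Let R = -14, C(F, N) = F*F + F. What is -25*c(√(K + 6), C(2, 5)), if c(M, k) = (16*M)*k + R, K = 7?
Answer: 350 - 2400*√13 ≈ -8303.3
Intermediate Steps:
C(F, N) = F + F² (C(F, N) = F² + F = F + F²)
c(M, k) = -14 + 16*M*k (c(M, k) = (16*M)*k - 14 = 16*M*k - 14 = -14 + 16*M*k)
-25*c(√(K + 6), C(2, 5)) = -25*(-14 + 16*√(7 + 6)*(2*(1 + 2))) = -25*(-14 + 16*√13*(2*3)) = -25*(-14 + 16*√13*6) = -25*(-14 + 96*√13) = 350 - 2400*√13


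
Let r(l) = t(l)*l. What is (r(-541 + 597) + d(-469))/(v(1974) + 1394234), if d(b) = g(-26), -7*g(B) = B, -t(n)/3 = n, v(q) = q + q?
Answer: -32915/4893637 ≈ -0.0067261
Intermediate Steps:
v(q) = 2*q
t(n) = -3*n
g(B) = -B/7
d(b) = 26/7 (d(b) = -⅐*(-26) = 26/7)
r(l) = -3*l² (r(l) = (-3*l)*l = -3*l²)
(r(-541 + 597) + d(-469))/(v(1974) + 1394234) = (-3*(-541 + 597)² + 26/7)/(2*1974 + 1394234) = (-3*56² + 26/7)/(3948 + 1394234) = (-3*3136 + 26/7)/1398182 = (-9408 + 26/7)*(1/1398182) = -65830/7*1/1398182 = -32915/4893637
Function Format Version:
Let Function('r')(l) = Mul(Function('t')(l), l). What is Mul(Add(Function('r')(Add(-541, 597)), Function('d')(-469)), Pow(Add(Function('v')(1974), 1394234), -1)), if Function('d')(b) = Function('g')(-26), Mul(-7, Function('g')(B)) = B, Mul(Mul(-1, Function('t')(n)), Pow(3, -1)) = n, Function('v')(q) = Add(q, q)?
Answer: Rational(-32915, 4893637) ≈ -0.0067261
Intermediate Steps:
Function('v')(q) = Mul(2, q)
Function('t')(n) = Mul(-3, n)
Function('g')(B) = Mul(Rational(-1, 7), B)
Function('d')(b) = Rational(26, 7) (Function('d')(b) = Mul(Rational(-1, 7), -26) = Rational(26, 7))
Function('r')(l) = Mul(-3, Pow(l, 2)) (Function('r')(l) = Mul(Mul(-3, l), l) = Mul(-3, Pow(l, 2)))
Mul(Add(Function('r')(Add(-541, 597)), Function('d')(-469)), Pow(Add(Function('v')(1974), 1394234), -1)) = Mul(Add(Mul(-3, Pow(Add(-541, 597), 2)), Rational(26, 7)), Pow(Add(Mul(2, 1974), 1394234), -1)) = Mul(Add(Mul(-3, Pow(56, 2)), Rational(26, 7)), Pow(Add(3948, 1394234), -1)) = Mul(Add(Mul(-3, 3136), Rational(26, 7)), Pow(1398182, -1)) = Mul(Add(-9408, Rational(26, 7)), Rational(1, 1398182)) = Mul(Rational(-65830, 7), Rational(1, 1398182)) = Rational(-32915, 4893637)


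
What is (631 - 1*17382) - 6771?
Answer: -23522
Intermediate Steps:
(631 - 1*17382) - 6771 = (631 - 17382) - 6771 = -16751 - 6771 = -23522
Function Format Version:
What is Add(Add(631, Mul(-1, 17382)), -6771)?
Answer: -23522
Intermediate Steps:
Add(Add(631, Mul(-1, 17382)), -6771) = Add(Add(631, -17382), -6771) = Add(-16751, -6771) = -23522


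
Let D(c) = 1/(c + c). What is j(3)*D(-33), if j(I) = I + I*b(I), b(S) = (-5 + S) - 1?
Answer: 1/11 ≈ 0.090909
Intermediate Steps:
b(S) = -6 + S
j(I) = I + I*(-6 + I)
D(c) = 1/(2*c)
j(3)*D(-33) = (3*(-5 + 3))*((1/2)/(-33)) = (3*(-2))*((1/2)*(-1/33)) = -6*(-1/66) = 1/11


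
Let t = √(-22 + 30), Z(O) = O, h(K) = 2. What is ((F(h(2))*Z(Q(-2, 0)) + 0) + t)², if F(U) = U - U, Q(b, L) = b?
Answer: 8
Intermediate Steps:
F(U) = 0
t = 2*√2 (t = √8 = 2*√2 ≈ 2.8284)
((F(h(2))*Z(Q(-2, 0)) + 0) + t)² = ((0*(-2) + 0) + 2*√2)² = ((0 + 0) + 2*√2)² = (0 + 2*√2)² = (2*√2)² = 8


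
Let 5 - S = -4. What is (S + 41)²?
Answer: 2500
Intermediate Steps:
S = 9 (S = 5 - 1*(-4) = 5 + 4 = 9)
(S + 41)² = (9 + 41)² = 50² = 2500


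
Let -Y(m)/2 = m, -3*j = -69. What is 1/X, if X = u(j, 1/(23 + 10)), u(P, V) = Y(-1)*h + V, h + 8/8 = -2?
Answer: -33/197 ≈ -0.16751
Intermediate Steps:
j = 23 (j = -1/3*(-69) = 23)
Y(m) = -2*m
h = -3 (h = -1 - 2 = -3)
u(P, V) = -6 + V (u(P, V) = -2*(-1)*(-3) + V = 2*(-3) + V = -6 + V)
X = -197/33 (X = -6 + 1/(23 + 10) = -6 + 1/33 = -197/33 ≈ -5.9697)
1/X = 1/(-197/33) = -33/197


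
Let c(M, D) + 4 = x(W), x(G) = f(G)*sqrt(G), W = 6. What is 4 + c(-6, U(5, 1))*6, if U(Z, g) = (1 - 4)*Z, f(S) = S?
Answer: -20 + 36*sqrt(6) ≈ 68.182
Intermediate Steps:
U(Z, g) = -3*Z
x(G) = G**(3/2) (x(G) = G*sqrt(G) = G**(3/2))
c(M, D) = -4 + 6*sqrt(6) (c(M, D) = -4 + 6**(3/2) = -4 + 6*sqrt(6))
4 + c(-6, U(5, 1))*6 = 4 + (-4 + 6*sqrt(6))*6 = 4 + (-24 + 36*sqrt(6)) = -20 + 36*sqrt(6)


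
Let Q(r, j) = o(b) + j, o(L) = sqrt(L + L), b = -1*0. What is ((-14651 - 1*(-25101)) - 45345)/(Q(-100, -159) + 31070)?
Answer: -34895/30911 ≈ -1.1289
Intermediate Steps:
b = 0
o(L) = sqrt(2)*sqrt(L) (o(L) = sqrt(2*L) = sqrt(2)*sqrt(L))
Q(r, j) = j (Q(r, j) = sqrt(2)*sqrt(0) + j = sqrt(2)*0 + j = 0 + j = j)
((-14651 - 1*(-25101)) - 45345)/(Q(-100, -159) + 31070) = ((-14651 - 1*(-25101)) - 45345)/(-159 + 31070) = ((-14651 + 25101) - 45345)/30911 = (10450 - 45345)*(1/30911) = -34895*1/30911 = -34895/30911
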